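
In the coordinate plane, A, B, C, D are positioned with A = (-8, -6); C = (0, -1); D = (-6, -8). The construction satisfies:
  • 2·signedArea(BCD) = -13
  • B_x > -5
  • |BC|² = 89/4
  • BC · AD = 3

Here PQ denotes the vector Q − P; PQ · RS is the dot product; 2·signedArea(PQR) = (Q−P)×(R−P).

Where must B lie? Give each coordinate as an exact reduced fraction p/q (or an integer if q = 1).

B = (-4, -7/2)

1. B_x = -4  [BC · AD = 3 ∩ 2·signedArea(BCD) = -13]
2. B_y = -7/2  [BC · AD = 3 ∩ 2·signedArea(BCD) = -13]
   → B = (-4, -7/2)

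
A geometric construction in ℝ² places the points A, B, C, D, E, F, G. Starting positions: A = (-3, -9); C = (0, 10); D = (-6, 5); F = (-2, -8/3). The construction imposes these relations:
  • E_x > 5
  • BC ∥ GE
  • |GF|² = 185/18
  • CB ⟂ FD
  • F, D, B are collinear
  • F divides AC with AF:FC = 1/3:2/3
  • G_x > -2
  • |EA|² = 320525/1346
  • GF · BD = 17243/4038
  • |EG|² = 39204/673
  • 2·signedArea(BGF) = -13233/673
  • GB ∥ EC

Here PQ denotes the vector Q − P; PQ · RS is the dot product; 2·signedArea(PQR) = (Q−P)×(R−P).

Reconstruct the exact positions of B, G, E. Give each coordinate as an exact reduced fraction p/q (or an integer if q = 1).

B = (-4554/673, 4354/673)
E = (7089/1346, 5425/1346)
G = (-3/2, 1/2)

1. B_x = -4554/673  [F, D, B are collinear ∩ CB ⟂ FD]
2. B_y = 4354/673  [F, D, B are collinear ∩ CB ⟂ FD]
   → B = (-4554/673, 4354/673)
3. G_x = -3/2  [GF · BD = 17243/4038 ∩ 2·signedArea(BGF) = -13233/673]
4. G_y = 1/2  [GF · BD = 17243/4038 ∩ 2·signedArea(BGF) = -13233/673]
   → G = (-3/2, 1/2)
5. E_x = 7089/1346  [GB ∥ EC ∩ BC ∥ GE]
6. E_y = 5425/1346  [GB ∥ EC ∩ BC ∥ GE]
   → E = (7089/1346, 5425/1346)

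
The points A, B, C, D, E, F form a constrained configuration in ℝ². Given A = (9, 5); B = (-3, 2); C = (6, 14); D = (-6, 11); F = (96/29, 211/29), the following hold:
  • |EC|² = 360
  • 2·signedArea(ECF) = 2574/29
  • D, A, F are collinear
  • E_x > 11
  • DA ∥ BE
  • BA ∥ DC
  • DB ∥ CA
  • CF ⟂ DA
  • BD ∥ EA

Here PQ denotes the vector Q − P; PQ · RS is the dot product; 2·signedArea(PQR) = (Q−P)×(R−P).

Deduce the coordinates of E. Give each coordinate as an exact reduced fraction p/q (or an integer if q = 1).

E = (12, -4)

1. E_x = 12  [BD ∥ EA ∩ DA ∥ BE]
2. E_y = -4  [BD ∥ EA ∩ DA ∥ BE]
   → E = (12, -4)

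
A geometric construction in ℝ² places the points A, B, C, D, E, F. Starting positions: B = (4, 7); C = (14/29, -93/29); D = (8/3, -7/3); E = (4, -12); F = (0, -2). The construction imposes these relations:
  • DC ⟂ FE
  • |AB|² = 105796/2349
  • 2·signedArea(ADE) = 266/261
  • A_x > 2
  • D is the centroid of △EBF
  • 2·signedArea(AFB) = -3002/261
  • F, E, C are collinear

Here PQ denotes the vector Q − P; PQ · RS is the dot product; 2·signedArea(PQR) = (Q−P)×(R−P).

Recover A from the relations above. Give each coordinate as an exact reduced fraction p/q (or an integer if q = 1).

A = (622/261, 127/261)

1. A_x = 622/261  [2·signedArea(AFB) = -3002/261 ∩ 2·signedArea(ADE) = 266/261]
2. A_y = 127/261  [2·signedArea(AFB) = -3002/261 ∩ 2·signedArea(ADE) = 266/261]
   → A = (622/261, 127/261)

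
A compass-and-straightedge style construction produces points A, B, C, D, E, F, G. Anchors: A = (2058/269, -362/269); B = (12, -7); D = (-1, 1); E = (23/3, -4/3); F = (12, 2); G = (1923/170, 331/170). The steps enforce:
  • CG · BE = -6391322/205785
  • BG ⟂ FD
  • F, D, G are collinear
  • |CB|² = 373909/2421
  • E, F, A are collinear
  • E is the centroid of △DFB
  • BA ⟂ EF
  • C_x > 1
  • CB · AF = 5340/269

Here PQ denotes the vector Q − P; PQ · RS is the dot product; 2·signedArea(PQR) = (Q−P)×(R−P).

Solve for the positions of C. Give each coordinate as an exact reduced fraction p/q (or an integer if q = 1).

C = (1520/807, 176/807)

1. C_x = 1520/807  [CB · AF = 5340/269 ∩ CG · BE = -6391322/205785]
2. C_y = 176/807  [CB · AF = 5340/269 ∩ CG · BE = -6391322/205785]
   → C = (1520/807, 176/807)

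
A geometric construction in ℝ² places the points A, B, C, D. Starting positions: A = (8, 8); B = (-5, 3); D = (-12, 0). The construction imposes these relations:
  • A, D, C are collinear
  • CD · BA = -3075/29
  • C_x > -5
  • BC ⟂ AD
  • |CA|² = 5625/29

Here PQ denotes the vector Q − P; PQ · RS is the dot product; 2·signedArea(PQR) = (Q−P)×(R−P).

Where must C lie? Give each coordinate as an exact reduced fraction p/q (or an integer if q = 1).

C = (-143/29, 82/29)

1. C_x = -143/29  [A, D, C are collinear ∩ BC ⟂ AD]
2. C_y = 82/29  [A, D, C are collinear ∩ BC ⟂ AD]
   → C = (-143/29, 82/29)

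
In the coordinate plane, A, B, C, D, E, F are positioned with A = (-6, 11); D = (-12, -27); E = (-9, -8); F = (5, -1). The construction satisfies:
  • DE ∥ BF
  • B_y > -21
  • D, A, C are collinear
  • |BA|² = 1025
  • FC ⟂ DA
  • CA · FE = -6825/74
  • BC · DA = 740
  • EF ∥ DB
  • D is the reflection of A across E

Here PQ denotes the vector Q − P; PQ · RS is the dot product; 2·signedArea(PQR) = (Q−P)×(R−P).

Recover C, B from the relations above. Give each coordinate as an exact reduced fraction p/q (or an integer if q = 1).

B = (2, -20)
C = (-561/74, 73/74)

1. C_x = -561/74  [D, A, C are collinear ∩ FC ⟂ DA]
2. C_y = 73/74  [D, A, C are collinear ∩ FC ⟂ DA]
   → C = (-561/74, 73/74)
3. B_x = 2  [DE ∥ BF ∩ EF ∥ DB]
4. B_y = -20  [DE ∥ BF ∩ EF ∥ DB]
   → B = (2, -20)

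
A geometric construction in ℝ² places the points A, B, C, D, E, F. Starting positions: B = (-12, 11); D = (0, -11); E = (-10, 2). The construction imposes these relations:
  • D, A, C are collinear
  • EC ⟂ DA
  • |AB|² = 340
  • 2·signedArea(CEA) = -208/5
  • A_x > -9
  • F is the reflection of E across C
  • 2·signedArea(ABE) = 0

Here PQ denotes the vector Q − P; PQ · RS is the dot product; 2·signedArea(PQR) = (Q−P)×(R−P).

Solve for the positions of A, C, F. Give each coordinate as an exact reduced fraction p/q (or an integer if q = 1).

A = (-8, -7)
C = (-66/5, -22/5)
F = (-82/5, -54/5)

1. A_x = -8  [line 9·x + 2·y + 86 = 0 ∩ |AB|² = 340]
2. A_y = -7  [line 9·x + 2·y + 86 = 0 ∩ |AB|² = 340]
   → A = (-8, -7)
3. C_x = -66/5  [D, A, C are collinear ∩ EC ⟂ DA]
4. C_y = -22/5  [D, A, C are collinear ∩ EC ⟂ DA]
   → C = (-66/5, -22/5)
5. F_x = -82/5  [F is the reflection of E across C]
6. F_y = -54/5  [F is the reflection of E across C]
   → F = (-82/5, -54/5)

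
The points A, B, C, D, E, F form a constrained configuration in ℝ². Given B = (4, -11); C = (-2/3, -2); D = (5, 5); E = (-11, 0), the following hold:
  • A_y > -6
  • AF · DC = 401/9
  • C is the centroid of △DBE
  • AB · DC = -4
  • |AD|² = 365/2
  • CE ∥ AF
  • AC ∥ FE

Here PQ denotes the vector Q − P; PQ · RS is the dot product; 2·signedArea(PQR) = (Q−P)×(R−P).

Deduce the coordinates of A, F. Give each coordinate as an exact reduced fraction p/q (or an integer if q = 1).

1. A_x = -7/2  [line 17/3·x + 7·y + 175/3 = 0 ∩ |AD|² = 365/2]
2. A_y = -11/2  [line 17/3·x + 7·y + 175/3 = 0 ∩ |AD|² = 365/2]
   → A = (-7/2, -11/2)
3. F_x = -83/6  [AF · DC = 401/9 ∩ AC ∥ FE]
4. F_y = -7/2  [AF · DC = 401/9 ∩ AC ∥ FE]
   → F = (-83/6, -7/2)

A = (-7/2, -11/2)
F = (-83/6, -7/2)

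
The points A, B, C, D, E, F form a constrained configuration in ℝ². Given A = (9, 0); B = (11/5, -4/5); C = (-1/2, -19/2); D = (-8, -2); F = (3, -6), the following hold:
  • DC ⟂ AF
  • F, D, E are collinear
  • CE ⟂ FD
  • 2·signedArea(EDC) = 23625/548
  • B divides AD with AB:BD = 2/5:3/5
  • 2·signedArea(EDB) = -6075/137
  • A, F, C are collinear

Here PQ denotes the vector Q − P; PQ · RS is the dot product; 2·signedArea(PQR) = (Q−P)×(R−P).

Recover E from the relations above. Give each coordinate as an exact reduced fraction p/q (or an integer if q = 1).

E = (283/274, -724/137)

1. E_x = 283/274  [F, D, E are collinear ∩ CE ⟂ FD]
2. E_y = -724/137  [F, D, E are collinear ∩ CE ⟂ FD]
   → E = (283/274, -724/137)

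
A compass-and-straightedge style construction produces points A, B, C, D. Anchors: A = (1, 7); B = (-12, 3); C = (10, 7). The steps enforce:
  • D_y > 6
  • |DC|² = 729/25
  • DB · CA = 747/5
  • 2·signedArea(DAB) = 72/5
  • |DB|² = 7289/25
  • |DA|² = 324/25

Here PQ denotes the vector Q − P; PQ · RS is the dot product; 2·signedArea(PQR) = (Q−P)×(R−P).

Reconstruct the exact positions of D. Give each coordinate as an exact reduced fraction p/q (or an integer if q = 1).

D = (23/5, 7)

1. D_x = 23/5  [DB · CA = 747/5 ∩ 2·signedArea(DAB) = 72/5]
2. D_y = 7  [DB · CA = 747/5 ∩ 2·signedArea(DAB) = 72/5]
   → D = (23/5, 7)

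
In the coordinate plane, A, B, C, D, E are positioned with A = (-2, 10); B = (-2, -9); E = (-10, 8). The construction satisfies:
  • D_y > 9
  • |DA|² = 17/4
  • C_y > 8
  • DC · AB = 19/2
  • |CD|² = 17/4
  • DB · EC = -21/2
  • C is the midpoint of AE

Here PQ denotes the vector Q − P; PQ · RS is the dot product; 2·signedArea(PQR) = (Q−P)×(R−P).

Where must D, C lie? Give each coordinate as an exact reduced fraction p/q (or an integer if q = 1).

C = (-6, 9)
D = (-4, 19/2)

1. C_x = -6  [C is the midpoint of AE]
2. C_y = 9  [C is the midpoint of AE]
   → C = (-6, 9)
3. D_x = -4  [DB · EC = -21/2 ∩ DC · AB = 19/2]
4. D_y = 19/2  [DB · EC = -21/2 ∩ DC · AB = 19/2]
   → D = (-4, 19/2)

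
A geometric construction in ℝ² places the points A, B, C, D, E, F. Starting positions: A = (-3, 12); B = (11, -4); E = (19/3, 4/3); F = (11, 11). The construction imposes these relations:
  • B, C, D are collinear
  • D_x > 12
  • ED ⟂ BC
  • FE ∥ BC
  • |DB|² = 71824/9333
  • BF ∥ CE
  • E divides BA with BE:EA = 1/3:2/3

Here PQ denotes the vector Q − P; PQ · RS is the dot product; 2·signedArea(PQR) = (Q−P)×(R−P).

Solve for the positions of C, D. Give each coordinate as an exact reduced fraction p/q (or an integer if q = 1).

C = (19/3, -41/3)
D = (37973/3111, -4672/3111)

1. C_x = 19/3  [BF ∥ CE ∩ FE ∥ BC]
2. C_y = -41/3  [BF ∥ CE ∩ FE ∥ BC]
   → C = (19/3, -41/3)
3. D_x = 37973/3111  [B, C, D are collinear ∩ ED ⟂ BC]
4. D_y = -4672/3111  [B, C, D are collinear ∩ ED ⟂ BC]
   → D = (37973/3111, -4672/3111)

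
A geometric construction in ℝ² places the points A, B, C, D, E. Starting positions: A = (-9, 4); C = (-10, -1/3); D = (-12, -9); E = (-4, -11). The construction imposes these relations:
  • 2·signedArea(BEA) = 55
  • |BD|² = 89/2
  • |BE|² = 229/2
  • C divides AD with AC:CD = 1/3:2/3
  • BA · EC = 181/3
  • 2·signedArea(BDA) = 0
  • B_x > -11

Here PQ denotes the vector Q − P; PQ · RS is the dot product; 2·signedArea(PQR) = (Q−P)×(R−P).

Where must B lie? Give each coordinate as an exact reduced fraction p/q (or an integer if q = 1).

B = (-21/2, -5/2)

1. B_x = -21/2  [2·signedArea(BDA) = 0 ∩ 2·signedArea(BEA) = 55]
2. B_y = -5/2  [2·signedArea(BDA) = 0 ∩ 2·signedArea(BEA) = 55]
   → B = (-21/2, -5/2)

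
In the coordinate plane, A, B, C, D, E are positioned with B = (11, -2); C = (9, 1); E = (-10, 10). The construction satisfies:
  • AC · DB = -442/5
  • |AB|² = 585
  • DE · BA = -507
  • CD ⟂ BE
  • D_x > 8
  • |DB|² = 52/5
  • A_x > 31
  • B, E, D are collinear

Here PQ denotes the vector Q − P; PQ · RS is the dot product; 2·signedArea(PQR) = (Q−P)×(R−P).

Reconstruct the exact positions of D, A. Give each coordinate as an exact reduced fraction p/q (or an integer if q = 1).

1. D_x = 41/5  [B, E, D are collinear ∩ CD ⟂ BE]
2. D_y = -2/5  [B, E, D are collinear ∩ CD ⟂ BE]
   → D = (41/5, -2/5)
3. A_x = 32  [line -14/5·x + 8/5·y + 112 = 0 ∩ |AB|² = 585]
4. A_y = -14  [line -14/5·x + 8/5·y + 112 = 0 ∩ |AB|² = 585]
   → A = (32, -14)

A = (32, -14)
D = (41/5, -2/5)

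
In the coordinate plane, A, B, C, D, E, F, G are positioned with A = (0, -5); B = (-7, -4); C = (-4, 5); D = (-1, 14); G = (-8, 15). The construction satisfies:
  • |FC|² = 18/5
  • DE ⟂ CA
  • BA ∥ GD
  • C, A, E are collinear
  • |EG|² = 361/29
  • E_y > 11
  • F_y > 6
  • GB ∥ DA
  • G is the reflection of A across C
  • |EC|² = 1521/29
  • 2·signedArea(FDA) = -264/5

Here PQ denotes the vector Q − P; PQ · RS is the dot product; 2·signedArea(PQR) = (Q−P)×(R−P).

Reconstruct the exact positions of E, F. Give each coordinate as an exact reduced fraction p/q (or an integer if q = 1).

1. E_x = -194/29  [C, A, E are collinear ∩ DE ⟂ CA]
2. E_y = 340/29  [C, A, E are collinear ∩ DE ⟂ CA]
   → E = (-194/29, 340/29)
3. F_x = -17/5  [line 19·x + 1·y + 289/5 = 0 ∩ |FC|² = 18/5]
4. F_y = 34/5  [line 19·x + 1·y + 289/5 = 0 ∩ |FC|² = 18/5]
   → F = (-17/5, 34/5)

E = (-194/29, 340/29)
F = (-17/5, 34/5)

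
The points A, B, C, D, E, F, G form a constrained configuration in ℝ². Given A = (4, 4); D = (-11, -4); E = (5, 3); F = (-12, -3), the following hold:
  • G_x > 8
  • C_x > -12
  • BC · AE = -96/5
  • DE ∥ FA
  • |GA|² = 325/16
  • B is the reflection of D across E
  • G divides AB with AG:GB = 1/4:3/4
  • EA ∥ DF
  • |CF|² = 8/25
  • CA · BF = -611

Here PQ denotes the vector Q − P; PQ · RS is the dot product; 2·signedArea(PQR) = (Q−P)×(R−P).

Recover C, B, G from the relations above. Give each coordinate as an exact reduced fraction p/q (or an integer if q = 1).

B = (21, 10)
C = (-58/5, -17/5)
G = (33/4, 11/2)

1. B_x = 21  [B is the reflection of D across E]
2. B_y = 10  [B is the reflection of D across E]
   → B = (21, 10)
3. G_x = 33/4  [G divides AB with AG:GB = 1/4:3/4]
4. G_y = 11/2  [G divides AB with AG:GB = 1/4:3/4]
   → G = (33/4, 11/2)
5. C_x = -58/5  [CA · BF = -611 ∩ BC · AE = -96/5]
6. C_y = -17/5  [CA · BF = -611 ∩ BC · AE = -96/5]
   → C = (-58/5, -17/5)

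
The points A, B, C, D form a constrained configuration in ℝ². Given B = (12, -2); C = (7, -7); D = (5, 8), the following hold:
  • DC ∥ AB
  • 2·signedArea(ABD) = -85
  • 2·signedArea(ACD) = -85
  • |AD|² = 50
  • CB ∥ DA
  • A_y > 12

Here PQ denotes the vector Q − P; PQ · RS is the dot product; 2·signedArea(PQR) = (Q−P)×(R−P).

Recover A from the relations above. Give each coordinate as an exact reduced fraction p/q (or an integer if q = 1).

1. A_x = 10  [DC ∥ AB ∩ CB ∥ DA]
2. A_y = 13  [DC ∥ AB ∩ CB ∥ DA]
   → A = (10, 13)

A = (10, 13)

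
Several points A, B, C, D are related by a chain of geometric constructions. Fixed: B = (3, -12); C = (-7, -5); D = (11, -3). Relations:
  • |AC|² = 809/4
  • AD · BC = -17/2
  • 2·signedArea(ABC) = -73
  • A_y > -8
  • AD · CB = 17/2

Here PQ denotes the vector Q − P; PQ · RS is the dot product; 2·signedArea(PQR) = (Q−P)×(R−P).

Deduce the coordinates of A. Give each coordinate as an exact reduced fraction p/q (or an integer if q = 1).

A = (7, -15/2)

1. A_x = 7  [2·signedArea(ABC) = -73 ∩ AD · BC = -17/2]
2. A_y = -15/2  [2·signedArea(ABC) = -73 ∩ AD · BC = -17/2]
   → A = (7, -15/2)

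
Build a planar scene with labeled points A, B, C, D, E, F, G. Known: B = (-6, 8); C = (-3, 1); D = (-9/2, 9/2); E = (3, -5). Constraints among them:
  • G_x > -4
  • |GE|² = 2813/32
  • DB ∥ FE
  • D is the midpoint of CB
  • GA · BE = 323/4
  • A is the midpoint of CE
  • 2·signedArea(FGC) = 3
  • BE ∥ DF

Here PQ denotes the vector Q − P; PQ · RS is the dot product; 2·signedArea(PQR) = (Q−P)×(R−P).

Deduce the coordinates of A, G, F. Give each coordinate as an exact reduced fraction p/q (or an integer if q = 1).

1. A_x = 0  [A is the midpoint of CE]
2. A_y = -2  [A is the midpoint of CE]
   → A = (0, -2)
3. F_x = 9/2  [DB ∥ FE ∩ BE ∥ DF]
4. F_y = -17/2  [DB ∥ FE ∩ BE ∥ DF]
   → F = (9/2, -17/2)
5. G_x = -27/8  [GA · BE = 323/4 ∩ 2·signedArea(FGC) = 3]
6. G_y = 15/8  [GA · BE = 323/4 ∩ 2·signedArea(FGC) = 3]
   → G = (-27/8, 15/8)

A = (0, -2)
F = (9/2, -17/2)
G = (-27/8, 15/8)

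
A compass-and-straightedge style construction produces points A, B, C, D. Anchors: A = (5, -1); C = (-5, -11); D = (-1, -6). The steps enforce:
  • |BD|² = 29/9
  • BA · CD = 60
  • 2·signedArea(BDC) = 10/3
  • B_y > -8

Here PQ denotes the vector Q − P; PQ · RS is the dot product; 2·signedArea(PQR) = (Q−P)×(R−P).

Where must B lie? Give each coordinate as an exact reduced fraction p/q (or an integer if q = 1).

1. B_x = -5/3  [2·signedArea(BDC) = 10/3 ∩ BA · CD = 60]
2. B_y = -23/3  [2·signedArea(BDC) = 10/3 ∩ BA · CD = 60]
   → B = (-5/3, -23/3)

B = (-5/3, -23/3)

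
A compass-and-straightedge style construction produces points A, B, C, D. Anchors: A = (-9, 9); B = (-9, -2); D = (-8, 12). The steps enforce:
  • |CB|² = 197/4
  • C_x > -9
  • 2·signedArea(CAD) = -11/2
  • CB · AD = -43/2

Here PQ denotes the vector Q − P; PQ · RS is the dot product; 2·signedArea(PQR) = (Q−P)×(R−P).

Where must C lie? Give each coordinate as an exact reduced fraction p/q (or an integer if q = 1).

C = (-17/2, 5)

1. C_x = -17/2  [2·signedArea(CAD) = -11/2 ∩ CB · AD = -43/2]
2. C_y = 5  [2·signedArea(CAD) = -11/2 ∩ CB · AD = -43/2]
   → C = (-17/2, 5)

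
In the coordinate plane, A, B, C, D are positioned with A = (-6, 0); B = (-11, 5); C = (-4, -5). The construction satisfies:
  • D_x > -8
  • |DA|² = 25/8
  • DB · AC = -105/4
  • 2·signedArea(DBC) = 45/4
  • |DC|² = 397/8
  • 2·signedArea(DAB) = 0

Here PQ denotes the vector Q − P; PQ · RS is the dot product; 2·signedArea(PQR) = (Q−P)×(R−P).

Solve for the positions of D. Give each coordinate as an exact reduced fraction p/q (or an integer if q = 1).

1. D_x = -29/4  [2·signedArea(DAB) = 0 ∩ DB · AC = -105/4]
2. D_y = 5/4  [2·signedArea(DAB) = 0 ∩ DB · AC = -105/4]
   → D = (-29/4, 5/4)

D = (-29/4, 5/4)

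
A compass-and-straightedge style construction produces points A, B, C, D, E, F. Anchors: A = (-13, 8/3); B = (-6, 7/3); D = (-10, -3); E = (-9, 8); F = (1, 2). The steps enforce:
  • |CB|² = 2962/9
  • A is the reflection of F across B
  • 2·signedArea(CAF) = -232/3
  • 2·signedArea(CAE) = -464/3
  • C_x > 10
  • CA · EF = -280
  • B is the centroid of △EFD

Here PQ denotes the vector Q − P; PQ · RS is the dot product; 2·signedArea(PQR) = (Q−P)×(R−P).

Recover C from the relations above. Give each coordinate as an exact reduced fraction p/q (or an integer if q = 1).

1. C_x = 11  [2·signedArea(CAE) = -464/3 ∩ CA · EF = -280]
2. C_y = -4  [2·signedArea(CAE) = -464/3 ∩ CA · EF = -280]
   → C = (11, -4)

C = (11, -4)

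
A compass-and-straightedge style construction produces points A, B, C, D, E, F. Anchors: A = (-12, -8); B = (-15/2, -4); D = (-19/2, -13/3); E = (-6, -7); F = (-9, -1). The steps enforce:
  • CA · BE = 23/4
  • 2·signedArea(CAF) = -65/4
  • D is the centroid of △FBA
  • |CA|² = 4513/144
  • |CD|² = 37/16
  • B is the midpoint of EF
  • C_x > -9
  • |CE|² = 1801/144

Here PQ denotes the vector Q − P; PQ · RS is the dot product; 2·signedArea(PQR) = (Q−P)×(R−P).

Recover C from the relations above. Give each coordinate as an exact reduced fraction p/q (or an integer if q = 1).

1. C_x = -8  [2·signedArea(CAF) = -65/4 ∩ CA · BE = 23/4]
2. C_y = -49/12  [2·signedArea(CAF) = -65/4 ∩ CA · BE = 23/4]
   → C = (-8, -49/12)

C = (-8, -49/12)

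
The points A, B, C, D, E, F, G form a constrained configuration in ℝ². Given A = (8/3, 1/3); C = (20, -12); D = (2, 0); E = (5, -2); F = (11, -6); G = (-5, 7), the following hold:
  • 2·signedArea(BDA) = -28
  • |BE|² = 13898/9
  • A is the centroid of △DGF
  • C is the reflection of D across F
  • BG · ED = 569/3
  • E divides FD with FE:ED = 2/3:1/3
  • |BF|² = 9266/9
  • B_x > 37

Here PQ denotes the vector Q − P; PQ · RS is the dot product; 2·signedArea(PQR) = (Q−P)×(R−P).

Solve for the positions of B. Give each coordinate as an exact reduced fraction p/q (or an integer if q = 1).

1. B_x = 112/3  [2·signedArea(BDA) = -28 ∩ BG · ED = 569/3]
2. B_y = -73/3  [2·signedArea(BDA) = -28 ∩ BG · ED = 569/3]
   → B = (112/3, -73/3)

B = (112/3, -73/3)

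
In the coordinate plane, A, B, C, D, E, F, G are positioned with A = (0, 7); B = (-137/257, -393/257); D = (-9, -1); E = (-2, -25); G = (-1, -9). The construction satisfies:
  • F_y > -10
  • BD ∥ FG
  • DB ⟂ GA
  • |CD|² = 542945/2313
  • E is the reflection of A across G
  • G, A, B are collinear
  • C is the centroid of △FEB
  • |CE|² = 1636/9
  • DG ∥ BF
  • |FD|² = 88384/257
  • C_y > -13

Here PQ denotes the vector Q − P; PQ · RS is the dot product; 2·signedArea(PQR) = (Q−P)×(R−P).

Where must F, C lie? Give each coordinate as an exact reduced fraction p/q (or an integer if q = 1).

1. F_x = 1919/257  [BD ∥ FG ∩ DG ∥ BF]
2. F_y = -2449/257  [BD ∥ FG ∩ DG ∥ BF]
   → F = (1919/257, -2449/257)
3. C_x = 1268/771  [C is the centroid of △FEB]
4. C_y = -3089/257  [C is the centroid of △FEB]
   → C = (1268/771, -3089/257)

C = (1268/771, -3089/257)
F = (1919/257, -2449/257)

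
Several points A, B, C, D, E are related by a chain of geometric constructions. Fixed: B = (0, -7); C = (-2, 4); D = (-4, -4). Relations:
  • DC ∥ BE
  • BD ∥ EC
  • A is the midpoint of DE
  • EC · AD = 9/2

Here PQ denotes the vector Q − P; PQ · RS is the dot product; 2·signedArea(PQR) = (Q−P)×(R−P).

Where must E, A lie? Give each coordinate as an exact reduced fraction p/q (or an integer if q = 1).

A = (-1, -3/2)
E = (2, 1)

1. E_x = 2  [BD ∥ EC ∩ DC ∥ BE]
2. E_y = 1  [BD ∥ EC ∩ DC ∥ BE]
   → E = (2, 1)
3. A_x = -1  [A is the midpoint of DE]
4. A_y = -3/2  [A is the midpoint of DE]
   → A = (-1, -3/2)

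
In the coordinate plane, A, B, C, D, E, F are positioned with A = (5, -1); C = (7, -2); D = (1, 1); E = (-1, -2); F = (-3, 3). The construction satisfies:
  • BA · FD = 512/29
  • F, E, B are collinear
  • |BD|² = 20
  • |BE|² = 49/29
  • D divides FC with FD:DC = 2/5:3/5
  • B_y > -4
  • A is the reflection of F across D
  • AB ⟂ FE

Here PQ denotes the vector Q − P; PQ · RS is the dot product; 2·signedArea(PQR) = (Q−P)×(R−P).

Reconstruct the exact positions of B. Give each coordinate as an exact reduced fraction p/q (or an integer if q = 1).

1. B_x = -15/29  [F, E, B are collinear ∩ AB ⟂ FE]
2. B_y = -93/29  [F, E, B are collinear ∩ AB ⟂ FE]
   → B = (-15/29, -93/29)

B = (-15/29, -93/29)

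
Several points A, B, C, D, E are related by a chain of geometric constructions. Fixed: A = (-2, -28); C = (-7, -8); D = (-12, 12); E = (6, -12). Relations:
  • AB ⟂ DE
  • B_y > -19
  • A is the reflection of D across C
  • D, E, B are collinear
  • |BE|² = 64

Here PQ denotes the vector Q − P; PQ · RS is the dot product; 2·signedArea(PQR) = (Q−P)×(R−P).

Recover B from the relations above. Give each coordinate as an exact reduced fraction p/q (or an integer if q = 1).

B = (54/5, -92/5)

1. B_x = 54/5  [D, E, B are collinear ∩ AB ⟂ DE]
2. B_y = -92/5  [D, E, B are collinear ∩ AB ⟂ DE]
   → B = (54/5, -92/5)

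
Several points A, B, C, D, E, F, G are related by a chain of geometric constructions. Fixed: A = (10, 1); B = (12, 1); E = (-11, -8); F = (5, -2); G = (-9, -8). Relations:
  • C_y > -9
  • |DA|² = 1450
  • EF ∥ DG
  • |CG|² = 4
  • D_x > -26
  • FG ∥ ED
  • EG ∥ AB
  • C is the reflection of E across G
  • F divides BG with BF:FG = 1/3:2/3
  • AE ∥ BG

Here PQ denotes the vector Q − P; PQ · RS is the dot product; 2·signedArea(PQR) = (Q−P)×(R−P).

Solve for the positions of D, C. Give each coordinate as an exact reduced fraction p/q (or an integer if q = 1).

1. D_x = -25  [EF ∥ DG ∩ FG ∥ ED]
2. D_y = -14  [EF ∥ DG ∩ FG ∥ ED]
   → D = (-25, -14)
3. C_x = -7  [C is the reflection of E across G]
4. C_y = -8  [C is the reflection of E across G]
   → C = (-7, -8)

C = (-7, -8)
D = (-25, -14)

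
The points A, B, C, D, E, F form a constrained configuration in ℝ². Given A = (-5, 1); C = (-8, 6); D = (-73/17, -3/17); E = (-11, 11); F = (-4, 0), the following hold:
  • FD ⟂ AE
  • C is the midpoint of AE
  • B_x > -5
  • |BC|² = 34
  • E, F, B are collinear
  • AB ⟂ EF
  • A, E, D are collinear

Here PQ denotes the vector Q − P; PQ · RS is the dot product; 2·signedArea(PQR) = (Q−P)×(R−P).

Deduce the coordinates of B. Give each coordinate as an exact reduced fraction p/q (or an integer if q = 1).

B = (-403/85, 99/85)

1. B_x = -403/85  [E, F, B are collinear ∩ AB ⟂ EF]
2. B_y = 99/85  [E, F, B are collinear ∩ AB ⟂ EF]
   → B = (-403/85, 99/85)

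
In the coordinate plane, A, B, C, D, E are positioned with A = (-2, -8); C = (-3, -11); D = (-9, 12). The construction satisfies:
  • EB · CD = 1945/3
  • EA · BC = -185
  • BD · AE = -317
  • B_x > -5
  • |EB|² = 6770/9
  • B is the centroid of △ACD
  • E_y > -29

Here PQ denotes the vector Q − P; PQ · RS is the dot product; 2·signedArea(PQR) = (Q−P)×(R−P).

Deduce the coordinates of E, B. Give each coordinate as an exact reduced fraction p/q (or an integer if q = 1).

1. B_x = -14/3  [B is the centroid of △ACD]
2. B_y = -7/3  [B is the centroid of △ACD]
   → B = (-14/3, -7/3)
3. E_x = 5  [EA · BC = -185 ∩ EB · CD = 1945/3]
4. E_y = -28  [EA · BC = -185 ∩ EB · CD = 1945/3]
   → E = (5, -28)

B = (-14/3, -7/3)
E = (5, -28)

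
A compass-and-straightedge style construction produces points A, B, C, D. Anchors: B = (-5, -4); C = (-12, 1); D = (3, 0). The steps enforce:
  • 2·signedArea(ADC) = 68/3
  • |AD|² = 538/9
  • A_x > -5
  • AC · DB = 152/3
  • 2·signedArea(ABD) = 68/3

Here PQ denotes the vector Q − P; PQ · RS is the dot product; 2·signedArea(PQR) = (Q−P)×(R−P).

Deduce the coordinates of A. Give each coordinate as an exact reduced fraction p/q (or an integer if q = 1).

A = (-14/3, -1)

1. A_x = -14/3  [2·signedArea(ABD) = 68/3 ∩ AC · DB = 152/3]
2. A_y = -1  [2·signedArea(ABD) = 68/3 ∩ AC · DB = 152/3]
   → A = (-14/3, -1)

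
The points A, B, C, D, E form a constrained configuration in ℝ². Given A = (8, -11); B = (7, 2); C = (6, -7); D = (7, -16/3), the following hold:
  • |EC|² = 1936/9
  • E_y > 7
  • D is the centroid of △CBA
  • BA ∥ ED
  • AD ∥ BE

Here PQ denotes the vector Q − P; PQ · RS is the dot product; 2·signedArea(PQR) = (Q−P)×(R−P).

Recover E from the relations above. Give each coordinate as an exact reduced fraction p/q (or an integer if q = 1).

1. E_x = 6  [BA ∥ ED ∩ AD ∥ BE]
2. E_y = 23/3  [BA ∥ ED ∩ AD ∥ BE]
   → E = (6, 23/3)

E = (6, 23/3)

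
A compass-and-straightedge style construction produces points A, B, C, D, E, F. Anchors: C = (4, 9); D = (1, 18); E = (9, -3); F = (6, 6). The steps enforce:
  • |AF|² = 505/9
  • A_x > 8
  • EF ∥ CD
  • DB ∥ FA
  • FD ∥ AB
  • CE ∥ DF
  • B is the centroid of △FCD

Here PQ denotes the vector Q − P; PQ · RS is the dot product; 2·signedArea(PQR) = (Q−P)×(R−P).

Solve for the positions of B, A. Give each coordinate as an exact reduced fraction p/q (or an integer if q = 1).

A = (26/3, -1)
B = (11/3, 11)

1. B_x = 11/3  [B is the centroid of △FCD]
2. B_y = 11  [B is the centroid of △FCD]
   → B = (11/3, 11)
3. A_x = 26/3  [FD ∥ AB ∩ DB ∥ FA]
4. A_y = -1  [FD ∥ AB ∩ DB ∥ FA]
   → A = (26/3, -1)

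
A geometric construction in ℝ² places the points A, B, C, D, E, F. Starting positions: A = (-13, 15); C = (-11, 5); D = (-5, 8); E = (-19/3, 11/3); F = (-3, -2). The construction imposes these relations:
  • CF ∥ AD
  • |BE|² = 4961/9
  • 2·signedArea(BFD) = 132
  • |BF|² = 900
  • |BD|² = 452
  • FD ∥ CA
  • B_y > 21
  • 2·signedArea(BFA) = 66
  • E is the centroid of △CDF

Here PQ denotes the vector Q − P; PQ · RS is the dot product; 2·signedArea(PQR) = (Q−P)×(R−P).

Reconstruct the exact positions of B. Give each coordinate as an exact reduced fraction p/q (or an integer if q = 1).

B = (-21, 22)

1. B_x = -21  [2·signedArea(BFD) = 132 ∩ 2·signedArea(BFA) = 66]
2. B_y = 22  [2·signedArea(BFD) = 132 ∩ 2·signedArea(BFA) = 66]
   → B = (-21, 22)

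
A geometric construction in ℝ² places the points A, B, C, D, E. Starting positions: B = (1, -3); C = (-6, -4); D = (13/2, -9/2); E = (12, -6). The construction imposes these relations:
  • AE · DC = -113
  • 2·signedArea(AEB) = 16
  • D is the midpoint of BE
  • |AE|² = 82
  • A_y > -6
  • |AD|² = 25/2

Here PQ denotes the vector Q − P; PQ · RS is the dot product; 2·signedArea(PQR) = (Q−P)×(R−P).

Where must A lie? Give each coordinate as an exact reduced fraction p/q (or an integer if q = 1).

A = (3, -5)

1. A_x = 3  [2·signedArea(AEB) = 16 ∩ AE · DC = -113]
2. A_y = -5  [2·signedArea(AEB) = 16 ∩ AE · DC = -113]
   → A = (3, -5)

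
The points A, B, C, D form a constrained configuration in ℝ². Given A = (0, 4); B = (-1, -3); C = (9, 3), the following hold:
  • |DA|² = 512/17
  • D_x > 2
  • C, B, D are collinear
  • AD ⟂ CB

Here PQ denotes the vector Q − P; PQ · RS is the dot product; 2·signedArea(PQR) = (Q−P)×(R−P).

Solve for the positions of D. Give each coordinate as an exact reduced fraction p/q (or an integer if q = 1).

D = (48/17, -12/17)

1. D_x = 48/17  [C, B, D are collinear ∩ AD ⟂ CB]
2. D_y = -12/17  [C, B, D are collinear ∩ AD ⟂ CB]
   → D = (48/17, -12/17)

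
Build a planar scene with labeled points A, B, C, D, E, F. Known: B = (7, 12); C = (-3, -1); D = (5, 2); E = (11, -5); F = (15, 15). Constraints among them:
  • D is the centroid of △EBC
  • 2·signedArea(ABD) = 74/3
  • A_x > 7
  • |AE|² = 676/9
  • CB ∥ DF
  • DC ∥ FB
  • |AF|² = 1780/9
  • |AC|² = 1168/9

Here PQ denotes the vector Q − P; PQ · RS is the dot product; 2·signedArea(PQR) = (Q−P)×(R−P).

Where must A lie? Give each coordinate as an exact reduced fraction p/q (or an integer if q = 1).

A = (23/3, 3)

1. A_x = 23/3  [line 10·x + -2·y + -212/3 = 0 ∩ |AC|² = 1168/9]
2. A_y = 3  [line 10·x + -2·y + -212/3 = 0 ∩ |AC|² = 1168/9]
   → A = (23/3, 3)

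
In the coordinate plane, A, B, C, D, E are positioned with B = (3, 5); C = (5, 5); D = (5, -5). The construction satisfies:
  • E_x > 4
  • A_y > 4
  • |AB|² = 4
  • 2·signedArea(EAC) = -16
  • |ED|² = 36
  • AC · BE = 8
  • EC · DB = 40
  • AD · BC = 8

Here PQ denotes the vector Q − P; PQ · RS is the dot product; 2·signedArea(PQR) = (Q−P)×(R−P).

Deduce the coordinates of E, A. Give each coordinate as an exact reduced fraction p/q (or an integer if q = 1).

A = (1, 5)
E = (5, 1)

1. E_x = 5  [line 2·x + -10·y + 0 = 0 ∩ |ED|² = 36]
2. E_y = 1  [line 2·x + -10·y + 0 = 0 ∩ |ED|² = 36]
   → E = (5, 1)
3. A_x = 1  [2·signedArea(EAC) = -16 ∩ AC · BE = 8]
4. A_y = 5  [2·signedArea(EAC) = -16 ∩ AC · BE = 8]
   → A = (1, 5)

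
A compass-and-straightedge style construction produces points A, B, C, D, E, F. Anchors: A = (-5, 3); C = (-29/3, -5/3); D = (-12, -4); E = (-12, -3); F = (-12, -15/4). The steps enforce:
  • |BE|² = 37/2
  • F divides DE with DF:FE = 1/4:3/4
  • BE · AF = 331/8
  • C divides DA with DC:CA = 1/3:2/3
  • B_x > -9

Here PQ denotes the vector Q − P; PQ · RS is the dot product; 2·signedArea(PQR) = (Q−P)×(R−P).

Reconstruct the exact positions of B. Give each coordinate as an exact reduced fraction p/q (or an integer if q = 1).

B = (-17/2, -1/2)

1. B_x = -17/2  [line 7·x + 27/4·y + 503/8 = 0 ∩ |BE|² = 37/2]
2. B_y = -1/2  [line 7·x + 27/4·y + 503/8 = 0 ∩ |BE|² = 37/2]
   → B = (-17/2, -1/2)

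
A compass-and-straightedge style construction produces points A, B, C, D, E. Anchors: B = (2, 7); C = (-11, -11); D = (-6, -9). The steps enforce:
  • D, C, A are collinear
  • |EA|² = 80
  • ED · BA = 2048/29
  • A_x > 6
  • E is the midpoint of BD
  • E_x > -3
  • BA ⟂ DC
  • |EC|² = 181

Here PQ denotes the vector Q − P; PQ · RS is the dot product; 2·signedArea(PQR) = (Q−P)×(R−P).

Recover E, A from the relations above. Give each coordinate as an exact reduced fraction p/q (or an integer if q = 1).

1. E_x = -2  [E is the midpoint of BD]
2. E_y = -1  [E is the midpoint of BD]
   → E = (-2, -1)
3. A_x = 186/29  [D, C, A are collinear ∩ BA ⟂ DC]
4. A_y = -117/29  [D, C, A are collinear ∩ BA ⟂ DC]
   → A = (186/29, -117/29)

A = (186/29, -117/29)
E = (-2, -1)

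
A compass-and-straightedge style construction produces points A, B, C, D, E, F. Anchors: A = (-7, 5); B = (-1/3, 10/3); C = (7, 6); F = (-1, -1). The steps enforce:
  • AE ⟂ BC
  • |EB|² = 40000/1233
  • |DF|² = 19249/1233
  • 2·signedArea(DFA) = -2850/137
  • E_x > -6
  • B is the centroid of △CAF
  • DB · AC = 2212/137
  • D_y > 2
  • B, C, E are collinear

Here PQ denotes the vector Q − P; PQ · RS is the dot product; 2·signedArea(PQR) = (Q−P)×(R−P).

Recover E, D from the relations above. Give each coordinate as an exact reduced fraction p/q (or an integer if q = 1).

1. E_x = -779/137  [B, C, E are collinear ∩ AE ⟂ BC]
2. E_y = 190/137  [B, C, E are collinear ∩ AE ⟂ BC]
   → E = (-779/137, 190/137)
3. D_x = -599/411  [DB · AC = 2212/137 ∩ 2·signedArea(DFA) = -2850/137]
4. D_y = 1202/411  [DB · AC = 2212/137 ∩ 2·signedArea(DFA) = -2850/137]
   → D = (-599/411, 1202/411)

D = (-599/411, 1202/411)
E = (-779/137, 190/137)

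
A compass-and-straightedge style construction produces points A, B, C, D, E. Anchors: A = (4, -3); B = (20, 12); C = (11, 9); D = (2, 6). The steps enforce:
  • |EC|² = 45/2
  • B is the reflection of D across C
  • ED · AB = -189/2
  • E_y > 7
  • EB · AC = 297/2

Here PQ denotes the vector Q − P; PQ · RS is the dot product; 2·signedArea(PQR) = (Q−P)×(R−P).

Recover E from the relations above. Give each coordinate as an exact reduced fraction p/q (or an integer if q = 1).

E = (13/2, 15/2)

1. E_x = 13/2  [EB · AC = 297/2 ∩ ED · AB = -189/2]
2. E_y = 15/2  [EB · AC = 297/2 ∩ ED · AB = -189/2]
   → E = (13/2, 15/2)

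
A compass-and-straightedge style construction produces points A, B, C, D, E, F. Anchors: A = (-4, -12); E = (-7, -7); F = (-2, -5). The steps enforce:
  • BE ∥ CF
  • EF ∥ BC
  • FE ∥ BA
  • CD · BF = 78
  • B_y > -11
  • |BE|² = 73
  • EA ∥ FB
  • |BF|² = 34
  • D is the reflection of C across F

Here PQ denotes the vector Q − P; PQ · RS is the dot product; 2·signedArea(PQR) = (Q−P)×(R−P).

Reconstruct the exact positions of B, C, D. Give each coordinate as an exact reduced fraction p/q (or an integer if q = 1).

B = (1, -10)
C = (6, -8)
D = (-10, -2)

1. B_x = 1  [FE ∥ BA ∩ EA ∥ FB]
2. B_y = -10  [FE ∥ BA ∩ EA ∥ FB]
   → B = (1, -10)
3. C_x = 6  [BE ∥ CF ∩ EF ∥ BC]
4. C_y = -8  [BE ∥ CF ∩ EF ∥ BC]
   → C = (6, -8)
5. D_x = -10  [D is the reflection of C across F]
6. D_y = -2  [D is the reflection of C across F]
   → D = (-10, -2)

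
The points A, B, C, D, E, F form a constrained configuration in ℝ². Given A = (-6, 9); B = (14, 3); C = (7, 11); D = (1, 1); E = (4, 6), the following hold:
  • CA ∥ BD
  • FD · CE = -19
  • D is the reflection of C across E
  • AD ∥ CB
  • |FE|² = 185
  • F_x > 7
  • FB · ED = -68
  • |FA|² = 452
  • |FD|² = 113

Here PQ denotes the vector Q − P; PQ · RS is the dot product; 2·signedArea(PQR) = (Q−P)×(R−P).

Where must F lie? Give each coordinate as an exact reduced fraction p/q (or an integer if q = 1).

1. F_x = 8  [line 3·x + 5·y + 11 = 0 ∩ |FE|² = 185]
2. F_y = -7  [line 3·x + 5·y + 11 = 0 ∩ |FE|² = 185]
   → F = (8, -7)

F = (8, -7)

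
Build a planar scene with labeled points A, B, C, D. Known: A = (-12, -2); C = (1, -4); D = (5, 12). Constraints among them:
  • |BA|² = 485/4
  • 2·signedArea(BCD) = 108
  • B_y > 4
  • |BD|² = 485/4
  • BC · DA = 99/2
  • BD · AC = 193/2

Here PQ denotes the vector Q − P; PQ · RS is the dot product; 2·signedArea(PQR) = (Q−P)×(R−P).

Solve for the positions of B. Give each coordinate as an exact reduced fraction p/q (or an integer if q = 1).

B = (-7/2, 5)

1. B_x = -7/2  [BC · DA = 99/2 ∩ BD · AC = 193/2]
2. B_y = 5  [BC · DA = 99/2 ∩ BD · AC = 193/2]
   → B = (-7/2, 5)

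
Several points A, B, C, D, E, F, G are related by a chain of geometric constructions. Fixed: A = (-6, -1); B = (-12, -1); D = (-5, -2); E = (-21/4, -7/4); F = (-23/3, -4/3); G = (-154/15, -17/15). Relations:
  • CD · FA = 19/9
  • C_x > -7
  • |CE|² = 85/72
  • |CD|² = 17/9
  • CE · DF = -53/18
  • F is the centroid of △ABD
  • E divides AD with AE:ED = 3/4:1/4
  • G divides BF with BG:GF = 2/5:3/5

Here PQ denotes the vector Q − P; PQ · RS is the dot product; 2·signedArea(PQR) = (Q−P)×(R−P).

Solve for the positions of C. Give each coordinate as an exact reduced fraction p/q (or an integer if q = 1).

1. C_x = -19/3  [CD · FA = 19/9 ∩ CE · DF = -53/18]
2. C_y = -5/3  [CD · FA = 19/9 ∩ CE · DF = -53/18]
   → C = (-19/3, -5/3)

C = (-19/3, -5/3)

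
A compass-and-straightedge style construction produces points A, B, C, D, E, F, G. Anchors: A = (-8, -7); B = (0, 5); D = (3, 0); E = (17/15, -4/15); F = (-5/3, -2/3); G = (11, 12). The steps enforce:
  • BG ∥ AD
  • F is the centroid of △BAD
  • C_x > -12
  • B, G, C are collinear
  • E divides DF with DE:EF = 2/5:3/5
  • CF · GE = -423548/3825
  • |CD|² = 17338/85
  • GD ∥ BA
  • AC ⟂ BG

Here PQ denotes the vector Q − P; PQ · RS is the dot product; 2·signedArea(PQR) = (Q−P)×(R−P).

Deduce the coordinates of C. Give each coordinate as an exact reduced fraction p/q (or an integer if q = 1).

1. C_x = -946/85  [B, G, C are collinear ∩ AC ⟂ BG]
2. C_y = -177/85  [B, G, C are collinear ∩ AC ⟂ BG]
   → C = (-946/85, -177/85)

C = (-946/85, -177/85)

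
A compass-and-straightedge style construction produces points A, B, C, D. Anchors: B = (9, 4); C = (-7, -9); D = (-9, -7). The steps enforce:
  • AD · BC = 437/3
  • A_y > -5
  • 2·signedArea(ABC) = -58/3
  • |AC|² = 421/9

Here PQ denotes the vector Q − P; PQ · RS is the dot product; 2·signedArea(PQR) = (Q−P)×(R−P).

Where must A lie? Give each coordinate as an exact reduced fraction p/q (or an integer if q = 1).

A = (-7/3, -4)

1. A_x = -7/3  [2·signedArea(ABC) = -58/3 ∩ AD · BC = 437/3]
2. A_y = -4  [2·signedArea(ABC) = -58/3 ∩ AD · BC = 437/3]
   → A = (-7/3, -4)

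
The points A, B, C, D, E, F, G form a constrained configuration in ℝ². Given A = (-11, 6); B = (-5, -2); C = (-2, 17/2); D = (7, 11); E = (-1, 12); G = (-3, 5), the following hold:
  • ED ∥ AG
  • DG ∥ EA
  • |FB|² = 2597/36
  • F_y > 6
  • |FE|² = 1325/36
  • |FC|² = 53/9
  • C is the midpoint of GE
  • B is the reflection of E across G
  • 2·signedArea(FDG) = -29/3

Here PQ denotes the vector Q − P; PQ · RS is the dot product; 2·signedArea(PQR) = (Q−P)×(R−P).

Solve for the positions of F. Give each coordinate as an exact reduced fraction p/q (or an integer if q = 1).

F = (-8/3, 37/6)

1. F_x = -8/3  [line 6·x + -10·y + 233/3 = 0 ∩ |FB|² = 2597/36]
2. F_y = 37/6  [line 6·x + -10·y + 233/3 = 0 ∩ |FB|² = 2597/36]
   → F = (-8/3, 37/6)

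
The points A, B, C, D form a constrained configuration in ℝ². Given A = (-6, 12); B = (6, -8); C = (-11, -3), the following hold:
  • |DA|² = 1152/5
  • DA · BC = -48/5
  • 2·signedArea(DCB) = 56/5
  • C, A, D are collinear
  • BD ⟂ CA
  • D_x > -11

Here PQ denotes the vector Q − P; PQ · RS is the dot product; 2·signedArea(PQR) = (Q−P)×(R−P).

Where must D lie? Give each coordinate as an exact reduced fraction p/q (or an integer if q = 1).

1. D_x = -54/5  [C, A, D are collinear ∩ BD ⟂ CA]
2. D_y = -12/5  [C, A, D are collinear ∩ BD ⟂ CA]
   → D = (-54/5, -12/5)

D = (-54/5, -12/5)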